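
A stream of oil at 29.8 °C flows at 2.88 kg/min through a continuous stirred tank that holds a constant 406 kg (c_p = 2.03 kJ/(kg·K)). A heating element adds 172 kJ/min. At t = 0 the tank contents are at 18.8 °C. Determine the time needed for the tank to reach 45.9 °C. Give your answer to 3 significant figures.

M c_p dT/dt = ṁ c_p (T_in − T) + Q̇.
τ = M/ṁ = 140.97 min; T_ss = T_in + Q̇/(ṁ c_p) = 59.220 °C.
T(t) = T_ss + (T₀ − T_ss) e^(−t/τ). Set T = 45.9:
e^(−t/τ) = (45.9 − 59.220)/(18.8 − 59.220) = 0.32954
t = −140.97 · ln(0.32954) = 156.49 min.

156 min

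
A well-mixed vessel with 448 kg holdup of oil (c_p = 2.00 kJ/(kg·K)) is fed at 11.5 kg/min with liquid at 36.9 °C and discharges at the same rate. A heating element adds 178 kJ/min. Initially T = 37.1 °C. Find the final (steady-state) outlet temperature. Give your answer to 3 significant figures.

Energy balance: M c_p dT/dt = ṁ c_p (T_in − T) + 178.
At steady state dT/dt = 0 ⇒ T_ss = T_in + Q̇/(ṁ c_p) = 36.9 + 178/(11.5·2.00) = 44.639 °C.

44.6 °C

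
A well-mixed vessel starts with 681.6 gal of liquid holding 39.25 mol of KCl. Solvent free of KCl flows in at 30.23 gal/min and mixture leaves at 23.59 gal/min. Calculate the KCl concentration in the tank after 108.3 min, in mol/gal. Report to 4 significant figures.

Total volume: dV/dt = Q_in − Q_out = 6.64000 gal/min, so V(t) = 681.6 + 6.64000 t and V(108.3) = 1400.71 gal.
Solute balance: dm/dt = 0 − Q_out C = −Q_out m/V(t).
Separate: dm/m = −Q_out dt/V(t) ⇒ ln(m/m₀) = −(Q_out/(Q_in−Q_out)) ln(V/V₀).
m = m₀ (V₀/V)^(Q_out/(Q_in−Q_out)) = 39.25 × (681.6/1400.71)^(3.55271) = 3.03727 mol.
C = m/V = 3.03727/1400.71 = 0.00216838 mol/gal.

0.002168 mol/gal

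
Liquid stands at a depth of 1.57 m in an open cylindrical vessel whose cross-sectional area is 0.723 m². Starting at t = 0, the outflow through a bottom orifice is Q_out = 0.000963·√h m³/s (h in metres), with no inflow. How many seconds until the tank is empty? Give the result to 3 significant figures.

With no inflow, A dh/dt = −0.000963 √h.
∫ h^(−1/2) dh = −(0.000963/A) ∫ dt, giving 2√h = 2√h₀ − (0.000963/A) t.
Set h = 0: 2√h₀ = (0.000963/A) t_empty ⇒ t_empty = 2A√h₀/0.000963.
t_empty = 2·0.723·√1.57/0.000963 = 1.4460·1.2530/0.000963 = 1881.4 s.

1880 s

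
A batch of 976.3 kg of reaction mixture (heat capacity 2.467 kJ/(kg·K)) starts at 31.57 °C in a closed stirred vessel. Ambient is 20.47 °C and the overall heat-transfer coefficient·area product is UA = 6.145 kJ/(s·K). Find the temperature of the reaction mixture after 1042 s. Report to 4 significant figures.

Energy balance: M c_p dT/dt = −UA(T − T_amb).
dT/dt = (T_ss − T)/τ with T_ss = T_amb = 20.4700 °C, τ = M c_p/UA = 976.3·2.467/6.145 = 391.950 s.
T approaches T_ss exponentially: T(t) = T_ss + (T₀ − T_ss) e^(−t/τ).
T(1042) = 20.4700 + (11.1000)·0.0700530 = 21.2476 °C.

21.25 °C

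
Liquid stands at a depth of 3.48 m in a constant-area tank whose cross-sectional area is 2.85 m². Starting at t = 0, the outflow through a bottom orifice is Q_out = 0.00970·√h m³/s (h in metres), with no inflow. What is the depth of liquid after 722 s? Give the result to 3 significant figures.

0.406 m

Accumulation of liquid (constant cross-section A): A dh/dt = −0.00970 √h.
∫ h^(−1/2) dh = −(0.00970/A) ∫ dt, giving 2√h = 2√h₀ − (0.00970/A) t.
√h = √3.48 − 0.00970·722/(2·2.85) = 1.8655 − 1.2287 = 0.63681.
h = 0.63681² = 0.40553 m.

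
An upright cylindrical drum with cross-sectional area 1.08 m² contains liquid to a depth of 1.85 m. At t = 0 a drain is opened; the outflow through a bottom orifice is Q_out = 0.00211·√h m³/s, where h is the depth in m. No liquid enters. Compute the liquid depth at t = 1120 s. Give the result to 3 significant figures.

0.0708 m

Mass balance (ρ constant): A dh/dt = −0.00211 √h.
Separate and integrate: 2(√h − √h₀) = −(0.00211/A) t.
√h = √1.85 − 0.00211·1120/(2·1.08) = 1.3601 − 1.0941 = 0.26607.
h = 0.26607² = 0.070795 m.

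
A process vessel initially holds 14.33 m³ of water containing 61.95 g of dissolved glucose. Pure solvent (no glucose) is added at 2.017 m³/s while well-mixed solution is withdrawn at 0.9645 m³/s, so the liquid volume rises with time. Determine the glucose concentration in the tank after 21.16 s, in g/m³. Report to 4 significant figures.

Total volume: dV/dt = Q_in − Q_out = 1.05250 m³/s, so V(t) = 14.33 + 1.05250 t and V(21.16) = 36.6009 m³.
Species balance (pure solvent in): dm/dt = −Q_out · m/V(t).
Separate: dm/m = −Q_out dt/V(t) ⇒ ln(m/m₀) = −(Q_out/(Q_in−Q_out)) ln(V/V₀).
m = m₀ (V₀/V)^(Q_out/(Q_in−Q_out)) = 61.95 × (14.33/36.6009)^(0.916390) = 26.2329 g.
C = m/V = 26.2329/36.6009 = 0.716727 g/m³.

0.7167 g/m³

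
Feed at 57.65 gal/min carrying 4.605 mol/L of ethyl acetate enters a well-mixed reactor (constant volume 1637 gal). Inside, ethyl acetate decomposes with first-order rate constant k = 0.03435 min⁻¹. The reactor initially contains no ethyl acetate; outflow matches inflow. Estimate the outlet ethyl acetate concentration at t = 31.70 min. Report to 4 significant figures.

2.074 mol/L

Accumulation = in − out − consumed: V dC/dt = Q C_in − Q C − k V C.
dC/dt = (Q/V) C_in − (Q/V + k) C; effective rate a = Q/V + k = 0.0352169 + 0.03435 = 0.0695669 min⁻¹.
C_ss = Q C_in/(Q + kV) = 2.33119 mol/L; C(t) = C_ss + (C₀ − C_ss) e^(−a t).
C(31.70) = 2.33119 + (-2.33119)·e^(−0.0695669·31.70) = 2.33119 + (-2.33119)·0.110221 = 2.07425 mol/L.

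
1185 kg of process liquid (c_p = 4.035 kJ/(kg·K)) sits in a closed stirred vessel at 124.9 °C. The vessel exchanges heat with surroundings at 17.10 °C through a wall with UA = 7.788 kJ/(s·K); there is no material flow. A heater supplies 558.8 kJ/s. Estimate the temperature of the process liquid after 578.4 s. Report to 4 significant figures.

Heat balance on the well-mixed liquid: M c_p dT/dt = −UA(T − T_amb) + Q̇.
dT/dt = (T_ss − T)/τ with T_ss = T_amb + Q̇/UA = 17.10 + 558.8/7.788 = 88.8514 °C, τ = M c_p/UA = 1185·4.035/7.788 = 613.954 s.
This is linear first-order; T(t) = T_ss + (T₀ − T_ss) e^(−t/τ).
T(578.4) = 88.8514 + (36.0486)·0.389812 = 102.904 °C.

102.9 °C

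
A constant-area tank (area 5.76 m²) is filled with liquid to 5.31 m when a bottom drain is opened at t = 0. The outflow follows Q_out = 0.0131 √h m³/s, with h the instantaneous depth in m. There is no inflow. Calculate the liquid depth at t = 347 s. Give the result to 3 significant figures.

3.65 m

A dh/dt = −Q_out = −0.0131 √h.
∫ h^(−1/2) dh = −(0.0131/A) ∫ dt, giving 2√h = 2√h₀ − (0.0131/A) t.
√h = √5.31 − 0.0131·347/(2·5.76) = 2.3043 − 0.39459 = 1.9098.
h = 1.9098² = 3.6472 m.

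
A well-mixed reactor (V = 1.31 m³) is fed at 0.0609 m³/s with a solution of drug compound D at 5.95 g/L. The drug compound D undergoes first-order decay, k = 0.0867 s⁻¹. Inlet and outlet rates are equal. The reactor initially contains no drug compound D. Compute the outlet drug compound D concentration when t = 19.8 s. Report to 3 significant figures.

Species balance: V dC/dt = Q C_in − Q C − k V C.
This is linear with rate a = Q/V + k = 0.13319 s⁻¹.
C_ss = Q C_in/(Q + kV) = 2.0768 g/L; C(t) = C_ss + (C₀ − C_ss) e^(−a t).
C(19.8) = 2.0768 + (-2.0768)·e^(−0.13319·19.8) = 2.0768 + (-2.0768)·0.071566 = 1.9282 g/L.

1.93 g/L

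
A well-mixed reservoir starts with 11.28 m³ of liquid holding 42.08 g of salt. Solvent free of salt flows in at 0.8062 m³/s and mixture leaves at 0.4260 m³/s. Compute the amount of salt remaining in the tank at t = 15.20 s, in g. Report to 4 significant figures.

Total volume: dV/dt = Q_in − Q_out = 0.380200 m³/s, so V(t) = 11.28 + 0.380200 t and V(15.20) = 17.0590 m³.
No salt enters, so dm/dt = −Q_out · (m/V).
Separate: dm/m = −Q_out dt/V(t) ⇒ ln(m/m₀) = −(Q_out/(Q_in−Q_out)) ln(V/V₀).
m = m₀ (V₀/V)^(Q_out/(Q_in−Q_out)) = 42.08 × (11.28/17.0590)^(1.12046) = 26.4722 g.

26.47 g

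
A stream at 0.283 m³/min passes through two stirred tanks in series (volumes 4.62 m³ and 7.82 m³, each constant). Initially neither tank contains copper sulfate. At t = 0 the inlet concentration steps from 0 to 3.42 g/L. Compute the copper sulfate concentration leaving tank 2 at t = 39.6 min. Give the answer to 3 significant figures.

Species balance on tank i: dCᵢ/dt = (Cᵢ₋₁ − Cᵢ)/τᵢ with τᵢ = Vᵢ/Q.
τ₁ = 4.62/0.283 = 16.325 min; τ₂ = 7.82/0.283 = 27.633 min.
Solving the cascade with C₁(0)=C₂(0)=0 gives C₂(t) = C_in[1 − (τ₁ e^(−t/τ₁) − τ₂ e^(−t/τ₂))/(τ₁ − τ₂)].
At t = 39.6: e^(−t/τ₁) = 0.088415, e^(−t/τ₂) = 0.23857.
C₂ = 3.42·[1 − (16.325·0.088415 − 27.633·0.23857)/(-11.307)] = 3.42·0.54464 = 1.8627 g/L.

1.86 g/L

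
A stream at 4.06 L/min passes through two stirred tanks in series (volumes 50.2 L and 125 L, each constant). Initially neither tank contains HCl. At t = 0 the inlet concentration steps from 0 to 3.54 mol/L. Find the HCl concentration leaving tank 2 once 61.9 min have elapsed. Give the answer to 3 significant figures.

2.76 mol/L

Time constants: τᵢ = Vᵢ/Q for each well-mixed tank.
τ₁ = 50.2/4.06 = 12.365 min; τ₂ = 125/4.06 = 30.788 min.
Tank 1: C₁ = C_in(1 − e^(−t/τ₁)). Tank 2 (τ₁ ≠ τ₂): C₂ = C_in[1 − (τ₁ e^(−t/τ₁) − τ₂ e^(−t/τ₂))/(τ₁ − τ₂)].
At t = 61.9: e^(−t/τ₁) = 0.0066959, e^(−t/τ₂) = 0.13392.
C₂ = 3.54·[1 − (12.365·0.0066959 − 30.788·0.13392)/(-18.424)] = 3.54·0.78070 = 2.7637 mol/L.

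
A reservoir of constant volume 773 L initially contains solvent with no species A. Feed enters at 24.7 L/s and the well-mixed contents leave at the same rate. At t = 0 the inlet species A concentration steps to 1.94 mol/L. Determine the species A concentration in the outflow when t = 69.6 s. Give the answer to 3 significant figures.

1.73 mol/L

Species balance on the tank: V dC/dt = Q(C_in − C).
So dC/dt = (C_in − C)/τ with τ = V/Q = 773/24.7 = 31.296 s.
Solution: C(t) = C_in + (C₀ − C_in) e^(−t/τ).
C(69.6) = 1.94 + (0 − 1.94)·e^(−69.6/31.296) = 1.94 + (-1.9400)·0.10818 = 1.7301 mol/L.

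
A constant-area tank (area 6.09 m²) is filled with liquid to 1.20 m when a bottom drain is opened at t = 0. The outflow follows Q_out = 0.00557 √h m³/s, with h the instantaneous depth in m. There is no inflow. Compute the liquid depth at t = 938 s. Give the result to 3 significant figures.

With no inflow, A dh/dt = −0.00557 √h.
This is separable: 2 d(√h)/dt = −0.00557/A, so √h = √h₀ − (0.00557/(2A)) t.
√h = √1.20 − 0.00557·938/(2·6.09) = 1.0954 − 0.42895 = 0.66649.
h = 0.66649² = 0.44421 m.

0.444 m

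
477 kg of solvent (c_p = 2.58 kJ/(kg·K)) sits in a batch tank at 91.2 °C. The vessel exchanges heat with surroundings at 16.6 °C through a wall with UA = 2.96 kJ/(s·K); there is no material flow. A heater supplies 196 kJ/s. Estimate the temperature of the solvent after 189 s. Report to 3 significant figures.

M c_p dT/dt = −UA(T − T_amb) + Q̇.
dT/dt = (T_ss − T)/τ with T_ss = T_amb + Q̇/UA = 16.6 + 196/2.96 = 82.816 °C, τ = M c_p/UA = 477·2.58/2.96 = 415.76 s.
This is linear first-order; T(t) = T_ss + (T₀ − T_ss) e^(−t/τ).
T(189) = 82.816 + (8.3838)·0.63471 = 88.137 °C.

88.1 °C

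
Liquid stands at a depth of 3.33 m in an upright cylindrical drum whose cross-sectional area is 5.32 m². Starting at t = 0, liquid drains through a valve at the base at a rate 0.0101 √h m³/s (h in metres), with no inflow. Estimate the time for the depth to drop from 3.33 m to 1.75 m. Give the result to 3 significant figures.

A dh/dt = −Q_out = −0.0101 √h.
∫ h^(−1/2) dh = −(0.0101/A) ∫ dt, giving 2√h = 2√h₀ − (0.0101/A) t.
t = 2A(√h₀ − √h)/0.0101 = 2·5.32·(√3.33 − √1.75)/0.0101
  = 10.640 × (1.8248 − 1.3229) / 0.0101 = 528.79 s.

529 s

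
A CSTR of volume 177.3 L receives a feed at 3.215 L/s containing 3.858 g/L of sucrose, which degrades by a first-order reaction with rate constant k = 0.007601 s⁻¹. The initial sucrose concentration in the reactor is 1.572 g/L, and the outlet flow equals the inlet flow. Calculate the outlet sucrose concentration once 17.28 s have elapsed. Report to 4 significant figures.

1.984 g/L

Species balance: V dC/dt = Q C_in − Q C − k V C.
dC/dt = (Q/V) C_in − (Q/V + k) C; effective rate a = Q/V + k = 0.0181331 + 0.007601 = 0.0257341 s⁻¹.
C_ss = Q C_in/(Q + kV) = 2.71848 g/L; C(t) = C_ss + (C₀ − C_ss) e^(−a t).
C(17.28) = 2.71848 + (-1.14648)·e^(−0.0257341·17.28) = 2.71848 + (-1.14648)·0.641026 = 1.98355 g/L.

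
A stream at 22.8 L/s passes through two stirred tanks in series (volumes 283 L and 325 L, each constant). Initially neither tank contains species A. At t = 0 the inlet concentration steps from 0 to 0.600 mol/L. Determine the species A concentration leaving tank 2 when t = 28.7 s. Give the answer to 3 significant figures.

0.380 mol/L

Species balance on tank i: dCᵢ/dt = (Cᵢ₋₁ − Cᵢ)/τᵢ with τᵢ = Vᵢ/Q.
τ₁ = 283/22.8 = 12.412 s; τ₂ = 325/22.8 = 14.254 s.
Solving the cascade with C₁(0)=C₂(0)=0 gives C₂(t) = C_in[1 − (τ₁ e^(−t/τ₁) − τ₂ e^(−t/τ₂))/(τ₁ − τ₂)].
At t = 28.7: e^(−t/τ₁) = 0.099041, e^(−t/τ₂) = 0.13353.
C₂ = 0.600·[1 − (12.412·0.099041 − 14.254·0.13353)/(-1.8421)] = 0.600·0.63406 = 0.38044 mol/L.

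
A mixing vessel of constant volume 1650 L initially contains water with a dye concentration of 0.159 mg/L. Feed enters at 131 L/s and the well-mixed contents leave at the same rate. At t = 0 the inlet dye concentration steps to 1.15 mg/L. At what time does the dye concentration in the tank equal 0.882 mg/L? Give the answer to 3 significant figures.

16.5 s

Species balance: V dC/dt = Q(C_in − C) ⇒ τ = V/Q = 12.595 s.
C(t) = C_in + (C₀ − C_in) e^(−t/τ). Set C = 0.882 and solve for t:
e^(−t/τ) = (C − C_in)/(C₀ − C_in) = (0.882 − 1.15)/(0.159 − 1.15) = 0.27043
t = −τ ln(…) = 12.595 × 1.3077 = 16.471 s.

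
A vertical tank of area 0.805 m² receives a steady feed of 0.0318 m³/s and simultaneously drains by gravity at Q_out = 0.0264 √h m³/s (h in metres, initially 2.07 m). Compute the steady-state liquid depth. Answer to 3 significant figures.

Volume balance on the tank: A dh/dt = Q_in − 0.0264 √h. At steady state dh/dt = 0:
Q_in = 0.0264 √h_ss ⇒ √h_ss = 0.0318/0.0264 = 1.2045.
h_ss = 1.2045² = 1.4509 m. (Since h₀ = 2.07 m > h_ss, the level will fall toward this value.)

1.45 m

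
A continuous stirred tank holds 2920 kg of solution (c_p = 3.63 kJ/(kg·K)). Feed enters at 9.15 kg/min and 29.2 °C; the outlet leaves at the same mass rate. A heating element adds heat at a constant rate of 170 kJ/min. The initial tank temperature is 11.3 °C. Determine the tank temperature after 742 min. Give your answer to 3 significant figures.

Heat balance on the well-mixed liquid: M c_p dT/dt = ṁ c_p (T_in − T) + 170.
τ = M/ṁ = 319.13 min; T_ss = T_in + Q̇/(ṁ c_p) = 29.2 + 170/(9.15·3.63) = 34.318 °C.
This is linear first-order; T(t) = T_ss + (T₀ − T_ss) e^(−t/τ).
T(742) = 34.318 + (-23.018)·e^(−742/319.13) = 34.318 + (-23.018)·0.097773 = 32.068 °C.

32.1 °C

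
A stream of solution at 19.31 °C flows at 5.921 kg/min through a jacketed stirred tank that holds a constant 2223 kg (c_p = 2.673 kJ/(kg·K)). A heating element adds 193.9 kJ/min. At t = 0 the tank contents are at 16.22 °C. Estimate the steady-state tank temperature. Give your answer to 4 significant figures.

31.56 °C

M c_p dT/dt = ṁ c_p (T_in − T) + Q̇.
At steady state dT/dt = 0 ⇒ T_ss = T_in + Q̇/(ṁ c_p) = 19.31 + 193.9/(5.921·2.673) = 31.5613 °C.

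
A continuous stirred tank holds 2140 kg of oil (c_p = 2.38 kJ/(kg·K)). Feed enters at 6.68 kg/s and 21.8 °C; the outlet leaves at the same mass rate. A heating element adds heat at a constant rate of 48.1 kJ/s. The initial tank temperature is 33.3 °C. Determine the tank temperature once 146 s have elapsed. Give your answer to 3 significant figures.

M c_p dT/dt = ṁ c_p (T_in − T) + Q̇.
Rearrange: dT/dt = (T_ss − T)/τ with τ = M/ṁ = 320.36 s and T_ss = T_in + Q̇/(ṁ c_p) = 24.825 °C.
This is linear first-order; T(t) = T_ss + (T₀ − T_ss) e^(−t/τ).
T(146) = 24.825 + (8.4745)·e^(−146/320.36) = 24.825 + (8.4745)·0.63398 = 30.198 °C.

30.2 °C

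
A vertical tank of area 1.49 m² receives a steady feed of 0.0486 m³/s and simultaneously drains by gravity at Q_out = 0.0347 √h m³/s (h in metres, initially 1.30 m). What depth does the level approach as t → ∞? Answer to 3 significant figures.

1.96 m

Mass balance (ρ constant): A dh/dt = Q_in − 0.0347 √h. At steady state dh/dt = 0:
Q_in = 0.0347 √h_ss ⇒ √h_ss = 0.0486/0.0347 = 1.4006.
h_ss = 1.4006² = 1.9616 m. (Since h₀ = 1.30 m < h_ss, the level will rise toward this value.)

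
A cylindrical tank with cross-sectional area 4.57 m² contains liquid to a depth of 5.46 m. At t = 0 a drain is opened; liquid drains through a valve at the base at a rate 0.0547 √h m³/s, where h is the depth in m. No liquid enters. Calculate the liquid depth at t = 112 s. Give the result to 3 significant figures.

2.78 m

With no inflow, A dh/dt = −0.0547 √h.
∫ h^(−1/2) dh = −(0.0547/A) ∫ dt, giving 2√h = 2√h₀ − (0.0547/A) t.
√h = √5.46 − 0.0547·112/(2·4.57) = 2.3367 − 0.67028 = 1.6664.
h = 1.6664² = 2.7768 m.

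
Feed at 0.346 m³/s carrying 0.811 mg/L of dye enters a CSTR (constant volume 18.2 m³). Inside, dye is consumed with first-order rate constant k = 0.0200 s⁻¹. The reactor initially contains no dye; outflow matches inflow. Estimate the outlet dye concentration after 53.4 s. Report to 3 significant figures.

0.346 mg/L

V dC/dt = Q(C_in − C) − k V C.
This is linear with rate a = Q/V + k = 0.039011 s⁻¹.
C_ss = Q C_in/(Q + kV) = 0.39522 mg/L; C(t) = C_ss + (C₀ − C_ss) e^(−a t).
C(53.4) = 0.39522 + (-0.39522)·e^(−0.039011·53.4) = 0.39522 + (-0.39522)·0.12453 = 0.34600 mg/L.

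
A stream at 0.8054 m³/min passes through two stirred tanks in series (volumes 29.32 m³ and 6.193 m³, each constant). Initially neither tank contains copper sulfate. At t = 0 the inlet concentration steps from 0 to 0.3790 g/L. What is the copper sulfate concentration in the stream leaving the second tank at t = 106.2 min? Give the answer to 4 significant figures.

0.3530 g/L

Species balance on tank i: dCᵢ/dt = (Cᵢ₋₁ − Cᵢ)/τᵢ with τᵢ = Vᵢ/Q.
τ₁ = 29.32/0.8054 = 36.4043 min; τ₂ = 6.193/0.8054 = 7.68935 min.
Tank 1: C₁ = C_in(1 − e^(−t/τ₁)). Tank 2 (τ₁ ≠ τ₂): C₂ = C_in[1 − (τ₁ e^(−t/τ₁) − τ₂ e^(−t/τ₂))/(τ₁ − τ₂)].
At t = 106.2: e^(−t/τ₁) = 0.0540827, e^(−t/τ₂) = 1.00420e-06.
C₂ = 0.3790·[1 − (36.4043·0.0540827 − 7.68935·1.00420e-06)/(28.7149)] = 0.3790·0.931435 = 0.353014 g/L.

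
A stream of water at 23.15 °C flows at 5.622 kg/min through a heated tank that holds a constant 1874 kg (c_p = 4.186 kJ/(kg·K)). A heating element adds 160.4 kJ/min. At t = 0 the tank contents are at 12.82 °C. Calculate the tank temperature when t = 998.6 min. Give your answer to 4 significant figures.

Energy balance: M c_p dT/dt = ṁ c_p (T_in − T) + 160.4.
τ = M/ṁ = 333.333 min; T_ss = T_in + Q̇/(ṁ c_p) = 23.15 + 160.4/(5.622·4.186) = 29.9658 °C.
Solution: T(t) = T_ss + (T₀ − T_ss) e^(−t/τ).
T(998.6) = 29.9658 + (-17.1458)·e^(−998.6/333.333) = 29.9658 + (-17.1458)·0.0499966 = 29.1085 °C.

29.11 °C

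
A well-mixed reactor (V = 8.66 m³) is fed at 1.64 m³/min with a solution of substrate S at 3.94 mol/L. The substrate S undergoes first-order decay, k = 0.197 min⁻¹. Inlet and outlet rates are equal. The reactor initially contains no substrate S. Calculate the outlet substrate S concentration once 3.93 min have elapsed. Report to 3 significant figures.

V dC/dt = Q(C_in − C) − k V C.
dC/dt = (Q/V) C_in − (Q/V + k) C; effective rate a = Q/V + k = 0.18938 + 0.197 = 0.38638 min⁻¹.
C_ss = Q C_in/(Q + kV) = 1.9311 mol/L; C(t) = C_ss + (C₀ − C_ss) e^(−a t).
C(3.93) = 1.9311 + (-1.9311)·e^(−0.38638·3.93) = 1.9311 + (-1.9311)·0.21905 = 1.5081 mol/L.

1.51 mol/L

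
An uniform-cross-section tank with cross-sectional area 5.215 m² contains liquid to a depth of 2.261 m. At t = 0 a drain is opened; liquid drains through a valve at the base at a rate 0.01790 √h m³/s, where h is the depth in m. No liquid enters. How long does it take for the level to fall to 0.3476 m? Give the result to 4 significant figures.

A dh/dt = −Q_out = −0.01790 √h.
∫ h^(−1/2) dh = −(0.01790/A) ∫ dt, giving 2√h = 2√h₀ − (0.01790/A) t.
t = 2A(√h₀ − √h)/0.01790 = 2·5.215·(√2.261 − √0.3476)/0.01790
  = 10.4300 × (1.50366 − 0.589576) / 0.01790 = 532.621 s.

532.6 s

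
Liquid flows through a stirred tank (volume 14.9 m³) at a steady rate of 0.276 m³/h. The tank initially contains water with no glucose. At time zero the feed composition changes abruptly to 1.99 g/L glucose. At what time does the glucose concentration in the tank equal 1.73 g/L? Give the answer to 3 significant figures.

Species balance: V dC/dt = Q(C_in − C) ⇒ τ = V/Q = 53.986 h.
C(t) = C_in + (C₀ − C_in) e^(−t/τ). Set C = 1.73 and solve for t:
e^(−t/τ) = (C − C_in)/(C₀ − C_in) = (1.73 − 1.99)/(0 − 1.99) = 0.13065
t = −τ ln(…) = 53.986 × 2.0352 = 109.87 h.

110 h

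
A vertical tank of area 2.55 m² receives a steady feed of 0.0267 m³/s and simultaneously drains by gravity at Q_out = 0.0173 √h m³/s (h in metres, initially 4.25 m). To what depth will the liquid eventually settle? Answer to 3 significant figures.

2.38 m

Unsteady balance on liquid volume: A dh/dt = Q_in − 0.0173 √h. At steady state dh/dt = 0:
Q_in = 0.0173 √h_ss ⇒ √h_ss = 0.0267/0.0173 = 1.5434.
h_ss = 1.5434² = 2.3819 m. (Since h₀ = 4.25 m > h_ss, the level will fall toward this value.)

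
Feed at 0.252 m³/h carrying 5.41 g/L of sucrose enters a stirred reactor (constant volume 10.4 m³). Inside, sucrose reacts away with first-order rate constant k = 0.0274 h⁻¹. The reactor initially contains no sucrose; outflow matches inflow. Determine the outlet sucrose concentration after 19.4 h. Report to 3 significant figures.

Accumulation = in − out − consumed: V dC/dt = Q C_in − Q C − k V C.
dC/dt = (Q/V) C_in − (Q/V + k) C; effective rate a = Q/V + k = 0.024231 + 0.0274 = 0.051631 h⁻¹.
C_ss = Q C_in/(Q + kV) = 2.5390 g/L; C(t) = C_ss + (C₀ − C_ss) e^(−a t).
C(19.4) = 2.5390 + (-2.5390)·e^(−0.051631·19.4) = 2.5390 + (-2.5390)·0.36728 = 1.6065 g/L.

1.61 g/L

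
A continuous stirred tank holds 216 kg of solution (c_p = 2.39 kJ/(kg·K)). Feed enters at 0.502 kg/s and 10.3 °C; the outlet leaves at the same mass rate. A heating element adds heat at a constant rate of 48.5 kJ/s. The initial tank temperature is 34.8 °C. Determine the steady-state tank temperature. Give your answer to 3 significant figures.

50.7 °C

M c_p dT/dt = ṁ c_p (T_in − T) + Q̇.
At steady state dT/dt = 0 ⇒ T_ss = T_in + Q̇/(ṁ c_p) = 10.3 + 48.5/(0.502·2.39) = 50.724 °C.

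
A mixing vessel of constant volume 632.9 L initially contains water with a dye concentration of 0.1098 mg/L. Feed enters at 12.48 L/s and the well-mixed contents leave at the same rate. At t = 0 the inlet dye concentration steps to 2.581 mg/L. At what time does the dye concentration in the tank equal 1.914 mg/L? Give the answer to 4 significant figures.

66.42 s

Species balance: V dC/dt = Q(C_in − C) ⇒ τ = V/Q = 50.7131 s.
C(t) = C_in + (C₀ − C_in) e^(−t/τ). Set C = 1.914 and solve for t:
e^(−t/τ) = (C − C_in)/(C₀ − C_in) = (1.914 − 2.581)/(0.1098 − 2.581) = 0.269909
t = −τ ln(…) = 50.7131 × 1.30967 = 66.4174 s.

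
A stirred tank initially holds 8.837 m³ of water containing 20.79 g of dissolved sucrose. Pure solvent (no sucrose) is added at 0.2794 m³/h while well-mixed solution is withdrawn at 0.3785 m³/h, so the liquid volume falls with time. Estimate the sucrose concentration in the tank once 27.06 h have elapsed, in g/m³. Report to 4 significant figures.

0.8487 g/m³

Let m(t) be the amount of sucrose. Volume: V(t) = V₀ + (Q_in − Q_out) t = 8.837 − 0.0991000 t; V(27.06) = 6.15535 m³.
Solute balance: dm/dt = 0 − Q_out C = −Q_out m/V(t).
Separate: dm/m = −Q_out dt/V(t) ⇒ ln(m/m₀) = −(Q_out/(Q_in−Q_out)) ln(V/V₀).
m = m₀ (V₀/V)^(Q_out/(Q_in−Q_out)) = 20.79 × (8.837/6.15535)^(-3.81937) = 5.22414 g.
C = m/V = 5.22414/6.15535 = 0.848715 g/m³.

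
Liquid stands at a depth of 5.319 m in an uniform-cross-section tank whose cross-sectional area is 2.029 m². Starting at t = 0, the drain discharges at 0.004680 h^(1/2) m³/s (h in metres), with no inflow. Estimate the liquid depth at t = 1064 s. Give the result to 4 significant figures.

1.165 m

With no inflow, A dh/dt = −0.004680 √h.
Separate and integrate: 2(√h − √h₀) = −(0.004680/A) t.
√h = √5.319 − 0.004680·1064/(2·2.029) = 2.30630 − 1.22709 = 1.07921.
h = 1.07921² = 1.16469 m.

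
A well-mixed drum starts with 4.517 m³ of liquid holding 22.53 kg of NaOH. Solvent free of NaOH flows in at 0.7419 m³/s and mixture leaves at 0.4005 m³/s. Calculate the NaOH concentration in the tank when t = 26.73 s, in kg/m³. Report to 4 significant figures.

Total volume: dV/dt = Q_in − Q_out = 0.341400 m³/s, so V(t) = 4.517 + 0.341400 t and V(26.73) = 13.6426 m³.
Species balance (pure solvent in): dm/dt = −Q_out · m/V(t).
Separate: dm/m = −Q_out dt/V(t) ⇒ ln(m/m₀) = −(Q_out/(Q_in−Q_out)) ln(V/V₀).
m = m₀ (V₀/V)^(Q_out/(Q_in−Q_out)) = 22.53 × (4.517/13.6426)^(1.17311) = 6.16044 kg.
C = m/V = 6.16044/13.6426 = 0.451559 kg/m³.

0.4516 kg/m³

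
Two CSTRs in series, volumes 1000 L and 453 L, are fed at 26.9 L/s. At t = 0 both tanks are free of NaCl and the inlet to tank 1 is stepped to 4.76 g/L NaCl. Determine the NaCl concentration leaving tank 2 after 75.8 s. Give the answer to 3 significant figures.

Time constants: τᵢ = Vᵢ/Q for each well-mixed tank.
τ₁ = 1000/26.9 = 37.175 s; τ₂ = 453/26.9 = 16.840 s.
Solving the cascade with C₁(0)=C₂(0)=0 gives C₂(t) = C_in[1 − (τ₁ e^(−t/τ₁) − τ₂ e^(−t/τ₂))/(τ₁ − τ₂)].
At t = 75.8: e^(−t/τ₁) = 0.13016, e^(−t/τ₂) = 0.011096.
C₂ = 4.76·[1 − (37.175·0.13016 − 16.840·0.011096)/(20.335)] = 4.76·0.77124 = 3.6711 g/L.

3.67 g/L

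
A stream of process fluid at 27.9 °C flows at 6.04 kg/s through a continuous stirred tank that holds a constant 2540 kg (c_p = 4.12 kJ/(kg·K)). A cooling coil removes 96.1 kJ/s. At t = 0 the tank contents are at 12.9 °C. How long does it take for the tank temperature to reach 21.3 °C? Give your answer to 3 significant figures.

590 s

M c_p dT/dt = ṁ c_p (T_in − T) − Q̇.
τ = M/ṁ = 420.53 s; T_ss = T_in − Q̇/(ṁ c_p) = 24.038 °C.
T(t) = T_ss + (T₀ − T_ss) e^(−t/τ). Set T = 21.3:
e^(−t/τ) = (21.3 − 24.038)/(12.9 − 24.038) = 0.24584
t = −420.53 · ln(0.24584) = 590.04 s.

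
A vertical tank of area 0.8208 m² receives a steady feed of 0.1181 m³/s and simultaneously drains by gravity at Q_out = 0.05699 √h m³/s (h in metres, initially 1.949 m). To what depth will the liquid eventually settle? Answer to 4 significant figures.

4.294 m

Level balance: A dh/dt = 0.1181 − 0.05699 √h. Setting dh/dt = 0:
Q_in = 0.05699 √h_ss ⇒ √h_ss = 0.1181/0.05699 = 2.07229.
h_ss = 2.07229² = 4.29440 m. (Since h₀ = 1.949 m < h_ss, the level will rise toward this value.)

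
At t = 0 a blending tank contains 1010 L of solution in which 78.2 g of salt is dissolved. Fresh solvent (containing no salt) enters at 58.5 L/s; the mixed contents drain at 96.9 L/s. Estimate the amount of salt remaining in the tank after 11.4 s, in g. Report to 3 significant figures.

18.6 g

Let m(t) be the amount of salt. Volume: V(t) = V₀ + (Q_in − Q_out) t = 1010 − 38.400 t; V(11.4) = 572.24 L.
No salt enters, so dm/dt = −Q_out · (m/V).
dm/m = −Q_out dt/(V₀ − 38.400 t); integrating gives ln(m/m₀) = −(Q_out/(Q_in−Q_out)) ln(V/V₀).
m = m₀ (V₀/V)^(Q_out/(Q_in−Q_out)) = 78.2 × (1010/572.24)^(-2.5234) = 18.645 g.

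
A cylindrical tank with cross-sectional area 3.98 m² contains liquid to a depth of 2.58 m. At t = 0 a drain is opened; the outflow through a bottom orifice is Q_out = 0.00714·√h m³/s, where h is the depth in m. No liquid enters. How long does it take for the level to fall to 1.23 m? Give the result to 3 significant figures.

554 s

Unsteady balance on liquid volume: A dh/dt = −0.00714 √h.
This is separable: 2 d(√h)/dt = −0.00714/A, so √h = √h₀ − (0.00714/(2A)) t.
t = 2A(√h₀ − √h)/0.00714 = 2·3.98·(√2.58 − √1.23)/0.00714
  = 7.9600 × (1.6062 − 1.1091) / 0.00714 = 554.28 s.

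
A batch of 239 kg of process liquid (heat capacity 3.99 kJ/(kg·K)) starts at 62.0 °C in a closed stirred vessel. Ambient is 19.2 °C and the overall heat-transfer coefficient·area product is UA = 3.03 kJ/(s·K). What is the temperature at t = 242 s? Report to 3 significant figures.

M c_p dT/dt = −UA(T − T_amb).
dT/dt = (T_ss − T)/τ with T_ss = T_amb = 19.200 °C, τ = M c_p/UA = 239·3.99/3.03 = 314.72 s.
Solution: T(t) = T_ss + (T₀ − T_ss) e^(−t/τ).
T(242) = 19.200 + (42.800)·0.46351 = 39.038 °C.

39.0 °C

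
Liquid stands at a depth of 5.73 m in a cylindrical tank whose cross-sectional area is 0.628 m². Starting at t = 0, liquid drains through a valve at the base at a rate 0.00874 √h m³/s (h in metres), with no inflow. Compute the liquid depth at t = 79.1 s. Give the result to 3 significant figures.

With no inflow, A dh/dt = −0.00874 √h.
∫ h^(−1/2) dh = −(0.00874/A) ∫ dt, giving 2√h = 2√h₀ − (0.00874/A) t.
√h = √5.73 − 0.00874·79.1/(2·0.628) = 2.3937 − 0.55043 = 1.8433.
h = 1.8433² = 3.3978 m.

3.40 m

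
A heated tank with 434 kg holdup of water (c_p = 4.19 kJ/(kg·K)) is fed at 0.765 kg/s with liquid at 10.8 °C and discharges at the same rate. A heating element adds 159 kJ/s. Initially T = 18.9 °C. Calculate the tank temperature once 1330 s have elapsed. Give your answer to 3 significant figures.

M c_p dT/dt = ṁ c_p (T_in − T) + Q̇.
τ = M/ṁ = 567.32 s; T_ss = T_in + Q̇/(ṁ c_p) = 10.8 + 159/(0.765·4.19) = 60.405 °C.
T approaches T_ss exponentially: T(t) = T_ss + (T₀ − T_ss) e^(−t/τ).
T(1330) = 60.405 + (-41.505)·e^(−1330/567.32) = 60.405 + (-41.505)·0.095909 = 56.424 °C.

56.4 °C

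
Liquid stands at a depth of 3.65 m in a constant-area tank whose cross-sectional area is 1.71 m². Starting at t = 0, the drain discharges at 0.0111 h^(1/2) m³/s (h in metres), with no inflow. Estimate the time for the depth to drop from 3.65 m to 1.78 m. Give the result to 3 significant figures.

178 s

A dh/dt = −Q_out = −0.0111 √h.
Separate and integrate: 2(√h − √h₀) = −(0.0111/A) t.
t = 2A(√h₀ − √h)/0.0111 = 2·1.71·(√3.65 − √1.78)/0.0111
  = 3.4200 × (1.9105 − 1.3342) / 0.0111 = 177.57 s.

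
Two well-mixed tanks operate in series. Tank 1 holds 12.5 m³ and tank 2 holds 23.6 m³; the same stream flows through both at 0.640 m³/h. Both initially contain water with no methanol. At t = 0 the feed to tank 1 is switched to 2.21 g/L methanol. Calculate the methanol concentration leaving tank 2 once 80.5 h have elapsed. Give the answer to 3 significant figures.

Time constants: τᵢ = Vᵢ/Q for each well-mixed tank.
τ₁ = 12.5/0.640 = 19.531 h; τ₂ = 23.6/0.640 = 36.875 h.
Tank 1: C₁ = C_in(1 − e^(−t/τ₁)). Tank 2 (τ₁ ≠ τ₂): C₂ = C_in[1 − (τ₁ e^(−t/τ₁) − τ₂ e^(−t/τ₂))/(τ₁ − τ₂)].
At t = 80.5: e^(−t/τ₁) = 0.016219, e^(−t/τ₂) = 0.11270.
C₂ = 2.21·[1 − (19.531·0.016219 − 36.875·0.11270)/(-17.344)] = 2.21·0.77866 = 1.7208 g/L.

1.72 g/L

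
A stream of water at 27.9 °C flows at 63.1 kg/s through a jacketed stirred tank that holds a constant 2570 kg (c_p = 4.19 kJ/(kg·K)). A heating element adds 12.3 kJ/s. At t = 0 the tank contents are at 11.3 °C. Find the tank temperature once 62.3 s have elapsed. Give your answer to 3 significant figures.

First-law balance (no shaft work): M c_p dT/dt = ṁ c_p (T_in − T) + 12.3.
τ = M/ṁ = 40.729 s; T_ss = T_in + Q̇/(ṁ c_p) = 27.9 + 12.3/(63.1·4.19) = 27.947 °C.
T approaches T_ss exponentially: T(t) = T_ss + (T₀ − T_ss) e^(−t/τ).
T(62.3) = 27.947 + (-16.647)·e^(−62.3/40.729) = 27.947 + (-16.647)·0.21662 = 24.341 °C.

24.3 °C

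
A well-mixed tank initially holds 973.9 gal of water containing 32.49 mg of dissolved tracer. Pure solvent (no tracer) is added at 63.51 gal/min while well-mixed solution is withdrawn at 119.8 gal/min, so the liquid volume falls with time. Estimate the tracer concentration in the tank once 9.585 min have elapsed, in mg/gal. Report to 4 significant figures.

0.01342 mg/gal

Total volume: dV/dt = Q_in − Q_out = -56.2900 gal/min, so V(t) = 973.9 − 56.2900 t and V(9.585) = 434.360 gal.
Species balance (pure solvent in): dm/dt = −Q_out · m/V(t).
Separate: dm/m = −Q_out dt/V(t) ⇒ ln(m/m₀) = −(Q_out/(Q_in−Q_out)) ln(V/V₀).
m = m₀ (V₀/V)^(Q_out/(Q_in−Q_out)) = 32.49 × (973.9/434.360)^(-2.12826) = 5.82698 mg.
C = m/V = 5.82698/434.360 = 0.0134151 mg/gal.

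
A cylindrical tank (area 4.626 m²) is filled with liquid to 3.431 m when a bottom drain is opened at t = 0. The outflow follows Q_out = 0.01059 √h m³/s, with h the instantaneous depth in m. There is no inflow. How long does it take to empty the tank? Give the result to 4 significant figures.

1618 s

A dh/dt = −Q_out = −0.01059 √h.
∫ h^(−1/2) dh = −(0.01059/A) ∫ dt, giving 2√h = 2√h₀ − (0.01059/A) t.
Tank is empty when √h = 0: t_empty = 2A√h₀/0.01059.
t_empty = 2·4.626·√3.431/0.01059 = 9.25200·1.85230/0.01059 = 1618.27 s.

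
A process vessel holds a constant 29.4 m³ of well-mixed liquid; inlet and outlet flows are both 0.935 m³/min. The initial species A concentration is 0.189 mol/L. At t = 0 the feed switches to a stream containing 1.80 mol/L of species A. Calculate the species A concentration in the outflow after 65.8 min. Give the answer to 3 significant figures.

1.60 mol/L

Accumulation = in − out for the solute gives V dC/dt = Q(C_in − C).
Rewrite as dC/dt + C/τ = C_in/τ, τ = V/Q = 31.444 min.
Integrating: C(t) = C_in + (C₀ − C_in) e^(−t/τ).
C(65.8) = 1.80 + (0.189 − 1.80)·e^(−65.8/31.444) = 1.80 + (-1.6110)·0.12336 = 1.6013 mol/L.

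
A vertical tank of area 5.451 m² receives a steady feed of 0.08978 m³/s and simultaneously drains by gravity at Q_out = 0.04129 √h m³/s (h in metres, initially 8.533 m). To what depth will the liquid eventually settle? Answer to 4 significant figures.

4.728 m

Level balance: A dh/dt = 0.08978 − 0.04129 √h. Setting dh/dt = 0:
Q_in = 0.04129 √h_ss ⇒ √h_ss = 0.08978/0.04129 = 2.17438.
h_ss = 2.17438² = 4.72791 m. (Since h₀ = 8.533 m > h_ss, the level will fall toward this value.)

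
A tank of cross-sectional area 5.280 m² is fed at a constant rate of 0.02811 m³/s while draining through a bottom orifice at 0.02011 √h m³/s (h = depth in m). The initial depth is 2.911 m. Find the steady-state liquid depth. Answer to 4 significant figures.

1.954 m

Level balance: A dh/dt = 0.02811 − 0.02011 √h. Setting dh/dt = 0:
Q_in = 0.02011 √h_ss ⇒ √h_ss = 0.02811/0.02011 = 1.39781.
h_ss = 1.39781² = 1.95388 m. (Since h₀ = 2.911 m > h_ss, the level will fall toward this value.)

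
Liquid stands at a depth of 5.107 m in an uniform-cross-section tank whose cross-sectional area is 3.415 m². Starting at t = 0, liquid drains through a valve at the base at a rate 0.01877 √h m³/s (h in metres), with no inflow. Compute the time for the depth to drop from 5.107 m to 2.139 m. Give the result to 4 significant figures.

290.1 s

A dh/dt = −Q_out = −0.01877 √h.
Separate and integrate: 2(√h − √h₀) = −(0.01877/A) t.
t = 2A(√h₀ − √h)/0.01877 = 2·3.415·(√5.107 − √2.139)/0.01877
  = 6.83000 × (2.25987 − 1.46253) / 0.01877 = 290.133 s.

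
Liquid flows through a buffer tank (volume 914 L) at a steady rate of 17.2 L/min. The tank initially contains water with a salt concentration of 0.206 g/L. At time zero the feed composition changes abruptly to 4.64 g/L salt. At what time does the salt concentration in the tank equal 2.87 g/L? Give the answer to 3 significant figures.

48.8 min

Transient balance on the dissolved component: V dC/dt = Q(C_in − C), so τ = V/Q = 53.140 min.
C(t) = C_in + (C₀ − C_in) e^(−t/τ). Set C = 2.87 and solve for t:
e^(−t/τ) = (C − C_in)/(C₀ − C_in) = (2.87 − 4.64)/(0.206 − 4.64) = 0.39919
t = −τ ln(…) = 53.140 × 0.91832 = 48.799 min.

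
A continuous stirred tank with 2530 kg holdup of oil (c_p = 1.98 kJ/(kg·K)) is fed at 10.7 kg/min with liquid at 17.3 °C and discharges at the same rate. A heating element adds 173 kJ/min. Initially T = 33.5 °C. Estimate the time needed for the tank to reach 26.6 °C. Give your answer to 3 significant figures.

M c_p dT/dt = ṁ c_p (T_in − T) + Q̇.
τ = M/ṁ = 236.45 min; T_ss = T_in + Q̇/(ṁ c_p) = 25.466 °C.
T(t) = T_ss + (T₀ − T_ss) e^(−t/τ). Set T = 26.6:
e^(−t/τ) = (26.6 − 25.466)/(33.5 − 25.466) = 0.14117
t = −236.45 · ln(0.14117) = 462.91 min.

463 min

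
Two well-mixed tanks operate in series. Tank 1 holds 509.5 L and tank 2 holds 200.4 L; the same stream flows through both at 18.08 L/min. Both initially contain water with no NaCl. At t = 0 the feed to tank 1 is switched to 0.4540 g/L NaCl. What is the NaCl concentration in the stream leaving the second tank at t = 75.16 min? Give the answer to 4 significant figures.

0.4024 g/L

Time constants: τᵢ = Vᵢ/Q for each well-mixed tank.
τ₁ = 509.5/18.08 = 28.1803 min; τ₂ = 200.4/18.08 = 11.0841 min.
Solving the cascade with C₁(0)=C₂(0)=0 gives C₂(t) = C_in[1 − (τ₁ e^(−t/τ₁) − τ₂ e^(−t/τ₂))/(τ₁ − τ₂)].
At t = 75.16: e^(−t/τ₁) = 0.0694526, e^(−t/τ₂) = 0.00113525.
C₂ = 0.4540·[1 − (28.1803·0.0694526 − 11.0841·0.00113525)/(17.0962)] = 0.4540·0.886255 = 0.402360 g/L.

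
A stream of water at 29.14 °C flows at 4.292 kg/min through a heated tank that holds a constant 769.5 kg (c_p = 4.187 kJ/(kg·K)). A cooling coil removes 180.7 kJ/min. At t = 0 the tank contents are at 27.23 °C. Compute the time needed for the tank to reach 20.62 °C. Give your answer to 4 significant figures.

M c_p dT/dt = ṁ c_p (T_in − T) − Q̇.
τ = M/ṁ = 179.287 min; T_ss = T_in − Q̇/(ṁ c_p) = 19.0847 °C.
T(t) = T_ss + (T₀ − T_ss) e^(−t/τ). Set T = 20.62:
e^(−t/τ) = (20.62 − 19.0847)/(27.23 − 19.0847) = 0.188490
t = −179.287 · ln(0.188490) = 299.178 min.

299.2 min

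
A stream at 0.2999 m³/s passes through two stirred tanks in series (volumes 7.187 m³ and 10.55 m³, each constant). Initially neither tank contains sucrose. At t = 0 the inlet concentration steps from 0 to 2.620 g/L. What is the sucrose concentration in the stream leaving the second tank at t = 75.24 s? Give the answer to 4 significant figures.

1.894 g/L

Time constants: τᵢ = Vᵢ/Q for each well-mixed tank.
τ₁ = 7.187/0.2999 = 23.9647 s; τ₂ = 10.55/0.2999 = 35.1784 s.
Solving the cascade with C₁(0)=C₂(0)=0 gives C₂(t) = C_in[1 − (τ₁ e^(−t/τ₁) − τ₂ e^(−t/τ₂))/(τ₁ − τ₂)].
At t = 75.24: e^(−t/τ₁) = 0.0432991, e^(−t/τ₂) = 0.117795.
C₂ = 2.620·[1 − (23.9647·0.0432991 − 35.1784·0.117795)/(-11.2137)] = 2.620·0.723003 = 1.89427 g/L.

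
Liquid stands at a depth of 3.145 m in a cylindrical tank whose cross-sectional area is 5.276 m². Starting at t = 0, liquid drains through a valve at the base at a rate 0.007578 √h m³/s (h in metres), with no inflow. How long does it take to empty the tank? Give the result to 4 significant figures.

A dh/dt = −Q_out = −0.007578 √h.
∫ h^(−1/2) dh = −(0.007578/A) ∫ dt, giving 2√h = 2√h₀ − (0.007578/A) t.
Set h = 0: 2√h₀ = (0.007578/A) t_empty ⇒ t_empty = 2A√h₀/0.007578.
t_empty = 2·5.276·√3.145/0.007578 = 10.5520·1.77341/0.007578 = 2469.39 s.

2469 s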